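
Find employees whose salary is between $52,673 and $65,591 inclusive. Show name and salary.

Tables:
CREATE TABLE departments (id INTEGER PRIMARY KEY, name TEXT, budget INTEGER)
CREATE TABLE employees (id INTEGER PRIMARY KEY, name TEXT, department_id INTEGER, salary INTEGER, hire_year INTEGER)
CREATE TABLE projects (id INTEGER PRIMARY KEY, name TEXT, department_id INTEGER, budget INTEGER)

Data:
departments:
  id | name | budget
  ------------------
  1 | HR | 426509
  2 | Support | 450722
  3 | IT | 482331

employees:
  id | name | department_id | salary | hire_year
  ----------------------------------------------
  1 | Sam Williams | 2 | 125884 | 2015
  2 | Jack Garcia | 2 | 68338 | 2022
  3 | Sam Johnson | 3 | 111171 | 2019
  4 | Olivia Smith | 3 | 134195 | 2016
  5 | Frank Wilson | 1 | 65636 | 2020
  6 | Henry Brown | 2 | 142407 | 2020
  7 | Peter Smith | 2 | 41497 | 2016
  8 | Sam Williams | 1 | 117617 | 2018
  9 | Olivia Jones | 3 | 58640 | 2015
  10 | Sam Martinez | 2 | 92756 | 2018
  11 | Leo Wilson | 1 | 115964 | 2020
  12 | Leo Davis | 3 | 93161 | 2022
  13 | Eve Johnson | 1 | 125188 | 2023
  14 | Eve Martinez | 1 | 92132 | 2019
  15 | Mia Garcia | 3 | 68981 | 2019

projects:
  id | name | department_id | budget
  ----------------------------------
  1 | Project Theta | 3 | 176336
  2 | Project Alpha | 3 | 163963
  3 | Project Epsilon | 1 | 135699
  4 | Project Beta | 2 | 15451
SELECT name, salary FROM employees WHERE salary BETWEEN 52673 AND 65591

Execution result:
name | salary
Olivia Jones | 58640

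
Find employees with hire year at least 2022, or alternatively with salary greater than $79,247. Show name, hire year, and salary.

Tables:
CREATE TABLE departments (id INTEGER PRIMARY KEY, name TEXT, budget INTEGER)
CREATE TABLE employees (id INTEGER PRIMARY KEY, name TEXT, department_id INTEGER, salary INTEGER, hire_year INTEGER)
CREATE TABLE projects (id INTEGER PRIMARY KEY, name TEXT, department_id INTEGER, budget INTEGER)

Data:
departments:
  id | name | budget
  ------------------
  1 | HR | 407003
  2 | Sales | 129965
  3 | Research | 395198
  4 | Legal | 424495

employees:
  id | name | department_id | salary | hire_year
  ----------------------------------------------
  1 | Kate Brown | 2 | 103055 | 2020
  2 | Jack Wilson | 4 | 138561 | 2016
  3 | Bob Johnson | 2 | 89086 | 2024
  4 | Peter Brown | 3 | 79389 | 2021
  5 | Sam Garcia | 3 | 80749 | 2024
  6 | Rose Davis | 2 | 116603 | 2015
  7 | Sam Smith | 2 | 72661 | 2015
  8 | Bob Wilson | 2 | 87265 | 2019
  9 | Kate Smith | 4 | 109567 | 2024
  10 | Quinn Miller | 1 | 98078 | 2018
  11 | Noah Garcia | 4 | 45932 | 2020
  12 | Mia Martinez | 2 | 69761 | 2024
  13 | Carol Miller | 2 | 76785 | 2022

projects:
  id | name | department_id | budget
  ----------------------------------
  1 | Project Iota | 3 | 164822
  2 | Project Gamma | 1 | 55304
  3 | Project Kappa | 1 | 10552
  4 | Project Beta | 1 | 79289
SELECT name, hire_year, salary FROM employees WHERE hire_year >= 2022 OR salary > 79247

Execution result:
name | hire_year | salary
Kate Brown | 2020 | 103055
Jack Wilson | 2016 | 138561
Bob Johnson | 2024 | 89086
Peter Brown | 2021 | 79389
Sam Garcia | 2024 | 80749
Rose Davis | 2015 | 116603
Bob Wilson | 2019 | 87265
Kate Smith | 2024 | 109567
Quinn Miller | 2018 | 98078
Mia Martinez | 2024 | 69761
Carol Miller | 2022 | 76785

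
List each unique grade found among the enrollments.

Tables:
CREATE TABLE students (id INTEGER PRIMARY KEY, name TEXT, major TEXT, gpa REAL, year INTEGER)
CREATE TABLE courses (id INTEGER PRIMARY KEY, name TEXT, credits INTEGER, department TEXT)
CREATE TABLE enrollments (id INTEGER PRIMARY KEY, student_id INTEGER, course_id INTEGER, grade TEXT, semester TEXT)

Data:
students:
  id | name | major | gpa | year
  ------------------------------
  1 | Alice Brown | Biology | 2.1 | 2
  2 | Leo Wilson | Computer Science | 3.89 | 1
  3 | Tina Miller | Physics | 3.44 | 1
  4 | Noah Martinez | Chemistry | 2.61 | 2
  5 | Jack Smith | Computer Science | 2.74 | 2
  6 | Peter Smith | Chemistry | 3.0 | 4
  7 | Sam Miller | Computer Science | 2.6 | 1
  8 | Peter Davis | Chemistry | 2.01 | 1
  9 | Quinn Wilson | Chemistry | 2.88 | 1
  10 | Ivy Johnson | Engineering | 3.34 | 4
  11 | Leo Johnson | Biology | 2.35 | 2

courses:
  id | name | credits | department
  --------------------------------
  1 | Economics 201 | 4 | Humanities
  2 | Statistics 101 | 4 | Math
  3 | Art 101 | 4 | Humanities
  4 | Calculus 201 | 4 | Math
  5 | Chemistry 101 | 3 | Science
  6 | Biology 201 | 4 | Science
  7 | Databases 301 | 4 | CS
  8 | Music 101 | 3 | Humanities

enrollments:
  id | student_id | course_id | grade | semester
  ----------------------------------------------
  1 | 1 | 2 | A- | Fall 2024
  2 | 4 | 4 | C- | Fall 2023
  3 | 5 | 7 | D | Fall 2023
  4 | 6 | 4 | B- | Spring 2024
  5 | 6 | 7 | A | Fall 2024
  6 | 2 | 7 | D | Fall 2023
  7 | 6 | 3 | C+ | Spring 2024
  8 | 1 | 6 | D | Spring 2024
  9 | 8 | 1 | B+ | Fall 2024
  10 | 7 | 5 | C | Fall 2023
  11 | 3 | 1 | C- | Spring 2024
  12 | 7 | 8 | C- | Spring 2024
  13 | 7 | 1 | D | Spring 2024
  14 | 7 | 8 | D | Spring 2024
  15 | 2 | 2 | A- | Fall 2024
SELECT DISTINCT grade FROM enrollments

Execution result:
grade
A-
C-
D
B-
A
C+
B+
C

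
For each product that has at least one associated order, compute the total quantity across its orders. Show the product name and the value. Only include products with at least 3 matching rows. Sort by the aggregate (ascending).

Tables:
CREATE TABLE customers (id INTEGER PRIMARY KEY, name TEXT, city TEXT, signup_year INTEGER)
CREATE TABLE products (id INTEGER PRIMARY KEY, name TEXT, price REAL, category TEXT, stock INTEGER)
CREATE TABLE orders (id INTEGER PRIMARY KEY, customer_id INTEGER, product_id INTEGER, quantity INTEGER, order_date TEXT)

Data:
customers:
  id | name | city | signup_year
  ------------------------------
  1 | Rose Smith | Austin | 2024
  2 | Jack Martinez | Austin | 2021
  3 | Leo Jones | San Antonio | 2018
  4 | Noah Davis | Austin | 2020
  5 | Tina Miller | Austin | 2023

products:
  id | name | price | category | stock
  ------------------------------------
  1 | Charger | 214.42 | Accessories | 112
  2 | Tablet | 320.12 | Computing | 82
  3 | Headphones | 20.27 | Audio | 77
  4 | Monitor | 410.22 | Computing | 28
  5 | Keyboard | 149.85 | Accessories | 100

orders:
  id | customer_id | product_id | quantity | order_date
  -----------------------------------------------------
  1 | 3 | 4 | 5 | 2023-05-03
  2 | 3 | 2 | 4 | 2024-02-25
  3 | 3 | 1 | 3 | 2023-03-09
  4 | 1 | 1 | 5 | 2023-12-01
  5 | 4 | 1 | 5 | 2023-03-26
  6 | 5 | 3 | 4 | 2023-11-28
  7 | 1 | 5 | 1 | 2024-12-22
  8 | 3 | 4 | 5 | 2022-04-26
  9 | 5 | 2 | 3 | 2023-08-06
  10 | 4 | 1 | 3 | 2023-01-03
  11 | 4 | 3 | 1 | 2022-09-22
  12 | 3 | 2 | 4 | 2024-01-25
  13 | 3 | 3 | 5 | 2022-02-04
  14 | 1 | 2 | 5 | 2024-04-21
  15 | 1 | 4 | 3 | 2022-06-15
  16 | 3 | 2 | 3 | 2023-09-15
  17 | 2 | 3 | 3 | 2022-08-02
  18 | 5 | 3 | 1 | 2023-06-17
SELECT p.name, SUM(c.quantity) AS sum_quantity FROM orders c JOIN products p ON c.product_id = p.id GROUP BY p.id, p.name HAVING COUNT(*) >= 3 ORDER BY sum_quantity ASC

Execution result:
name | sum_quantity
Monitor | 13
Headphones | 14
Charger | 16
Tablet | 19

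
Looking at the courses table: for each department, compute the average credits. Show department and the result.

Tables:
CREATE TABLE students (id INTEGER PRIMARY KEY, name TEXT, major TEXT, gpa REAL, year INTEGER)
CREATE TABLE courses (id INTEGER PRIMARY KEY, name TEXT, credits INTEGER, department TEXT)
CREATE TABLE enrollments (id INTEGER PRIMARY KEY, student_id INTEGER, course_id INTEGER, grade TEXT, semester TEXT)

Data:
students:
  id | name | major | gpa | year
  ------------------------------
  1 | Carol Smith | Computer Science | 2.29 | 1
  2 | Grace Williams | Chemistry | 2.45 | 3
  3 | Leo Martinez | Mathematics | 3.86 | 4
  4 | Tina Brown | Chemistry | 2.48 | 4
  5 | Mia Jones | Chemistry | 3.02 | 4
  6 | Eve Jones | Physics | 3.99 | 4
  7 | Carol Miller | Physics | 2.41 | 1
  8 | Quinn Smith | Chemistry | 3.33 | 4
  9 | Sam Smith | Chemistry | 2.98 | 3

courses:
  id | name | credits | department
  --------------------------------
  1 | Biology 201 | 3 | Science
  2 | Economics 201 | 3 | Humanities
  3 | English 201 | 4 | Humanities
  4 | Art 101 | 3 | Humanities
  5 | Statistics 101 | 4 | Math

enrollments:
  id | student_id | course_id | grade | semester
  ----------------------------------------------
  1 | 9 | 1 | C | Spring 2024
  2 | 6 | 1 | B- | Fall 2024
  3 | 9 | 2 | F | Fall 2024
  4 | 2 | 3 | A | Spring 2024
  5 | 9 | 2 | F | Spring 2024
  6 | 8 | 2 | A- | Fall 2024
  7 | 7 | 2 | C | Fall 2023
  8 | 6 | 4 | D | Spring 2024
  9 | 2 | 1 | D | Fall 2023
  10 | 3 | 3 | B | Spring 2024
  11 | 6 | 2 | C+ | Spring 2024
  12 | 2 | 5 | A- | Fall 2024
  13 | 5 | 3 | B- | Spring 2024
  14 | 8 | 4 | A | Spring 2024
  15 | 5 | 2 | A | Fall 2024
SELECT department, AVG(credits) AS avg_credits FROM courses GROUP BY department

Execution result:
department | avg_credits
Humanities | 3.33
Math | 4.00
Science | 3.00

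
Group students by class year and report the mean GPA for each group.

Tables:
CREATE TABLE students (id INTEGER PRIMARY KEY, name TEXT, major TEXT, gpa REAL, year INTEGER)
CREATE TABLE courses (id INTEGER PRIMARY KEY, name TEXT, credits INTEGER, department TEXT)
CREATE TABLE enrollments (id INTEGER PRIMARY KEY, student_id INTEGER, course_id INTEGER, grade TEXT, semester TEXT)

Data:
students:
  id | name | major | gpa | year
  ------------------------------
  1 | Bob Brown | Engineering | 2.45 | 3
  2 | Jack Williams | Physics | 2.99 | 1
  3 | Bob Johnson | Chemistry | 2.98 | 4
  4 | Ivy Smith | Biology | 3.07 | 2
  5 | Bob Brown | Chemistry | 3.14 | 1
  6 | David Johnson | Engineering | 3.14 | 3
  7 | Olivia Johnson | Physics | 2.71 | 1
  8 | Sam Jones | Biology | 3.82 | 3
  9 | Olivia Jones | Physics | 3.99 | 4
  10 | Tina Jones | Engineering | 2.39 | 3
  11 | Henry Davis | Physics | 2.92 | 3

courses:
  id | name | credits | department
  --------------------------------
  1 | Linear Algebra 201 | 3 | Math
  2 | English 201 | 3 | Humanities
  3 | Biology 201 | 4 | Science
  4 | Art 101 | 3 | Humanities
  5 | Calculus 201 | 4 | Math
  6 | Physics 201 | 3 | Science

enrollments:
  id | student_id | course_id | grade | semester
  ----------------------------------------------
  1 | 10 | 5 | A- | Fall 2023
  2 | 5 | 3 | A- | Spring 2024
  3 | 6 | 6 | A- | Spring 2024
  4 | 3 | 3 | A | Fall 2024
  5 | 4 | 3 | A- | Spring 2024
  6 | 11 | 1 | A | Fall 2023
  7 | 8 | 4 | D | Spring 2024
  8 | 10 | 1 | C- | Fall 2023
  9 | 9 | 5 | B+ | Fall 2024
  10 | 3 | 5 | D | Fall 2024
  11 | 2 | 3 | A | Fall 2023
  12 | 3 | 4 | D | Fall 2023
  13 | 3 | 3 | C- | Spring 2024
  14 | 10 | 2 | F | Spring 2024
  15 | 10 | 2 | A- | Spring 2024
SELECT year, AVG(gpa) AS avg_gpa FROM students GROUP BY year

Execution result:
year | avg_gpa
1 | 2.95
2 | 3.07
3 | 2.94
4 | 3.49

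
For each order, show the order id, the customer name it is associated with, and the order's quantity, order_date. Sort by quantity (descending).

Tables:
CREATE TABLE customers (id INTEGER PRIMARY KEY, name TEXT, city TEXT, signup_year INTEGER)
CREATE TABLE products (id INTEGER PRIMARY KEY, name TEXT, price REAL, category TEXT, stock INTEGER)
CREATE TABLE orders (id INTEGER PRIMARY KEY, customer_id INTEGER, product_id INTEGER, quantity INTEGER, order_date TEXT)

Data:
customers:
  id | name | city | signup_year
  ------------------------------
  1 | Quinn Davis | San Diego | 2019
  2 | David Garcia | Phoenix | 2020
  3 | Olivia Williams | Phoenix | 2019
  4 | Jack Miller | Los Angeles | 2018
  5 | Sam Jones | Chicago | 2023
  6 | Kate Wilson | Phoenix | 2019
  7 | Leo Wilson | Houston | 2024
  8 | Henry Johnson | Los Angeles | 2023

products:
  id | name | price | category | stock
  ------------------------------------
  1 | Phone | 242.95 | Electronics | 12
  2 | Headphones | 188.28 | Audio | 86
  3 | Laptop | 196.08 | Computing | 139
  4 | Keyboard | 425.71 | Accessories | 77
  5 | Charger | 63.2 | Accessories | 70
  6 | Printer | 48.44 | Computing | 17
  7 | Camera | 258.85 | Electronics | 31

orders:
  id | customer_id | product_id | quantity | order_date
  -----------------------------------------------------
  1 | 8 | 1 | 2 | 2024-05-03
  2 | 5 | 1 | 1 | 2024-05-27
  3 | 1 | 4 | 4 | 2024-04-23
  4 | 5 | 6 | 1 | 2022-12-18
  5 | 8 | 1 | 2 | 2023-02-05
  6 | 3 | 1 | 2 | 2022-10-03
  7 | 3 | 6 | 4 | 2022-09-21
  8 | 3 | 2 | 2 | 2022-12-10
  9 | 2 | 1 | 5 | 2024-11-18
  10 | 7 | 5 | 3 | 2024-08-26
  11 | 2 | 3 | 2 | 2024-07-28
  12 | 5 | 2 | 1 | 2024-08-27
SELECT c.id, p.name AS customer, c.quantity, c.order_date FROM orders c JOIN customers p ON c.customer_id = p.id ORDER BY c.quantity DESC

Execution result:
id | customer | quantity | order_date
9 | David Garcia | 5 | 2024-11-18
3 | Quinn Davis | 4 | 2024-04-23
7 | Olivia Williams | 4 | 2022-09-21
10 | Leo Wilson | 3 | 2024-08-26
1 | Henry Johnson | 2 | 2024-05-03
5 | Henry Johnson | 2 | 2023-02-05
6 | Olivia Williams | 2 | 2022-10-03
8 | Olivia Williams | 2 | 2022-12-10
11 | David Garcia | 2 | 2024-07-28
2 | Sam Jones | 1 | 2024-05-27
4 | Sam Jones | 1 | 2022-12-18
12 | Sam Jones | 1 | 2024-08-27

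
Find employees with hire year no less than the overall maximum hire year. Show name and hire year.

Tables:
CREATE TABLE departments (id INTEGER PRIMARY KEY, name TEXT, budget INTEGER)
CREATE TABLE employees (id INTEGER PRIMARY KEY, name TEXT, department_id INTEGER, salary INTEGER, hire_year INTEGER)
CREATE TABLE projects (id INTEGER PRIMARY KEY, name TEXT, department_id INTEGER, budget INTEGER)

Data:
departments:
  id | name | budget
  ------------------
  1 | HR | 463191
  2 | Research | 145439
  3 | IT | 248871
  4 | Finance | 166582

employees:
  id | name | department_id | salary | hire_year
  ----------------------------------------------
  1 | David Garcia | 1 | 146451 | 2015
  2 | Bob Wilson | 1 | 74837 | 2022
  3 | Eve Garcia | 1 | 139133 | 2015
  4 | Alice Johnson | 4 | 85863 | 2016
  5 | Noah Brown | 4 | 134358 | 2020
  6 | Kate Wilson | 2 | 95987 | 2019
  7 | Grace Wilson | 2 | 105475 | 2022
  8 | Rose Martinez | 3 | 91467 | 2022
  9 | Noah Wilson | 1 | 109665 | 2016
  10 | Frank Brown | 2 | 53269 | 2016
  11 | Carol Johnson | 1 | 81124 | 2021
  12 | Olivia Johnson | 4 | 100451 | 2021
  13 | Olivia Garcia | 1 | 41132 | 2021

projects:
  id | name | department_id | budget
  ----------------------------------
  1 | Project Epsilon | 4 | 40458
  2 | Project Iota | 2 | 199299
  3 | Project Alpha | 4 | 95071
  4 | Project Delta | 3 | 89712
SELECT name, hire_year FROM employees WHERE hire_year >= (SELECT MAX(hire_year) FROM employees)

Execution result:
name | hire_year
Bob Wilson | 2022
Grace Wilson | 2022
Rose Martinez | 2022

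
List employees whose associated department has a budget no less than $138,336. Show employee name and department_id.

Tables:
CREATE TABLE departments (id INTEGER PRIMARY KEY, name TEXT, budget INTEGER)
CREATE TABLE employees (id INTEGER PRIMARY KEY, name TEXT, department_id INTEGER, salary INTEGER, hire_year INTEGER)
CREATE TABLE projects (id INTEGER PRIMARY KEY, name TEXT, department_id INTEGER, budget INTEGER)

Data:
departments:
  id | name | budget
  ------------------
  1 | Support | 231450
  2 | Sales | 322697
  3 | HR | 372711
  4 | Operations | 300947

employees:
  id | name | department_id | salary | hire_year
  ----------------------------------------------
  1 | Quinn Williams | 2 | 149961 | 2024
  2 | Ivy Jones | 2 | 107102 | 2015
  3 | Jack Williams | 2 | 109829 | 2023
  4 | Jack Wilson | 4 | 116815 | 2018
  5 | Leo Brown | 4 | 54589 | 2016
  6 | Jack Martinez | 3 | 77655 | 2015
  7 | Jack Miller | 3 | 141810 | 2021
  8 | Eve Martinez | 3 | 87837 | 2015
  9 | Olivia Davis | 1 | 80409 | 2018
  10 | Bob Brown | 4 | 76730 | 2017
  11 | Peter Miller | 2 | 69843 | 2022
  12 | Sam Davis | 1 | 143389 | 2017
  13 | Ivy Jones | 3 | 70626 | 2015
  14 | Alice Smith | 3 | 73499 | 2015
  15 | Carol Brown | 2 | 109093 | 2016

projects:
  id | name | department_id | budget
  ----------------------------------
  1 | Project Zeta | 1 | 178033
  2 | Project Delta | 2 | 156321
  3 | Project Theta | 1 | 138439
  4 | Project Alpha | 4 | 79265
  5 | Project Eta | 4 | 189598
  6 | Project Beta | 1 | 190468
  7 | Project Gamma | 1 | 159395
SELECT name, department_id FROM employees WHERE department_id IN (SELECT id FROM departments WHERE budget >= 138336)

Execution result:
name | department_id
Quinn Williams | 2
Ivy Jones | 2
Jack Williams | 2
Jack Wilson | 4
Leo Brown | 4
Jack Martinez | 3
Jack Miller | 3
Eve Martinez | 3
Olivia Davis | 1
Bob Brown | 4
Peter Miller | 2
Sam Davis | 1
Ivy Jones | 3
Alice Smith | 3
Carol Brown | 2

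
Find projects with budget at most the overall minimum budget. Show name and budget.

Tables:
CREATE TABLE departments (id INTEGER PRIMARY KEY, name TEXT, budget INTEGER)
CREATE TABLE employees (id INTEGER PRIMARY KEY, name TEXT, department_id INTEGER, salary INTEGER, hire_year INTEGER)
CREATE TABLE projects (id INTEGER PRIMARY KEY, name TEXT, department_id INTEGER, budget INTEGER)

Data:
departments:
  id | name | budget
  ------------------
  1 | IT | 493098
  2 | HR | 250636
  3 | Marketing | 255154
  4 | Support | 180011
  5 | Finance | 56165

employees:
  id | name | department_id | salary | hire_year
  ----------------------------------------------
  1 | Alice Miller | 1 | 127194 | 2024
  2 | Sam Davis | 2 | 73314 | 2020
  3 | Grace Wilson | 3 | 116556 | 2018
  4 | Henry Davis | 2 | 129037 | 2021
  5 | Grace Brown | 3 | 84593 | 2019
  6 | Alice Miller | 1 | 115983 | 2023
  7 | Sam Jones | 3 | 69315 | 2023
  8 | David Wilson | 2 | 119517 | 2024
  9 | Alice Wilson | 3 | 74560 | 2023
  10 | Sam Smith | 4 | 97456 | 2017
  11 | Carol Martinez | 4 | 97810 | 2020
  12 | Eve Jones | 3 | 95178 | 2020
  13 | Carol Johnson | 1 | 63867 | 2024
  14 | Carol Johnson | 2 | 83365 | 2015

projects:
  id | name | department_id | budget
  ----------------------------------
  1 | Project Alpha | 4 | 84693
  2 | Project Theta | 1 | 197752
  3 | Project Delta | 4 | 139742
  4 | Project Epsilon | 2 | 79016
SELECT name, budget FROM projects WHERE budget <= (SELECT MIN(budget) FROM projects)

Execution result:
name | budget
Project Epsilon | 79016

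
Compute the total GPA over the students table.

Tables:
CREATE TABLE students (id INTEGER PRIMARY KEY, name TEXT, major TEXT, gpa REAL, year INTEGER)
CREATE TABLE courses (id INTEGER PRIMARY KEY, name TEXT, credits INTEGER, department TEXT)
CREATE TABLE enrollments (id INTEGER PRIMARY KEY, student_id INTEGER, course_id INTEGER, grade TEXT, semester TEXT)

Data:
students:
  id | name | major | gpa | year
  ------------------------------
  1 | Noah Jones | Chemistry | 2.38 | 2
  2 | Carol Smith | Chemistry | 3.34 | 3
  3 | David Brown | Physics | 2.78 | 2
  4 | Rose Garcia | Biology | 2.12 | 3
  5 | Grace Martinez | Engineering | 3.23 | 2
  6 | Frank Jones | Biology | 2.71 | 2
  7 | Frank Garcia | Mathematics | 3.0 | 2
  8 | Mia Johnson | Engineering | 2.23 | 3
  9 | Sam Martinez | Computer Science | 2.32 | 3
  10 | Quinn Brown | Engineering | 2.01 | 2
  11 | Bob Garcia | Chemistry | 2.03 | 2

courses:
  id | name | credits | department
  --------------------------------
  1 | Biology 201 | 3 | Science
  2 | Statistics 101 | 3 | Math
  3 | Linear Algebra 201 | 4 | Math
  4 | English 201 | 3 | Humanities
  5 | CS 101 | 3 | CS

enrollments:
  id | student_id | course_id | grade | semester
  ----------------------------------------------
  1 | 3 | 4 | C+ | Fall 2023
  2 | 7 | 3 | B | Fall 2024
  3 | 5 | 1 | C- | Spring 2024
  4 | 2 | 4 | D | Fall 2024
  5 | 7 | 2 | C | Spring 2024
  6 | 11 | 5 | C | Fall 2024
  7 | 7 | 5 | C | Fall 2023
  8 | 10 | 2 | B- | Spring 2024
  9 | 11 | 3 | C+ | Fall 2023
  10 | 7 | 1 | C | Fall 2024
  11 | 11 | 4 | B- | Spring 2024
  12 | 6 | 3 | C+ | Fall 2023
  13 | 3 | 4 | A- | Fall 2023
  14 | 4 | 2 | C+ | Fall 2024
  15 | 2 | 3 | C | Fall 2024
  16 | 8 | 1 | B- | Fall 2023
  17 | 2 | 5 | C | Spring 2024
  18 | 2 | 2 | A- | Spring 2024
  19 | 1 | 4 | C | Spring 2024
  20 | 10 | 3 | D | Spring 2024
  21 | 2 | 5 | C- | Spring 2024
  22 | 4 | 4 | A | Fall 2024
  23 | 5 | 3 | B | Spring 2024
SELECT SUM(gpa) FROM students

Execution result:
28.15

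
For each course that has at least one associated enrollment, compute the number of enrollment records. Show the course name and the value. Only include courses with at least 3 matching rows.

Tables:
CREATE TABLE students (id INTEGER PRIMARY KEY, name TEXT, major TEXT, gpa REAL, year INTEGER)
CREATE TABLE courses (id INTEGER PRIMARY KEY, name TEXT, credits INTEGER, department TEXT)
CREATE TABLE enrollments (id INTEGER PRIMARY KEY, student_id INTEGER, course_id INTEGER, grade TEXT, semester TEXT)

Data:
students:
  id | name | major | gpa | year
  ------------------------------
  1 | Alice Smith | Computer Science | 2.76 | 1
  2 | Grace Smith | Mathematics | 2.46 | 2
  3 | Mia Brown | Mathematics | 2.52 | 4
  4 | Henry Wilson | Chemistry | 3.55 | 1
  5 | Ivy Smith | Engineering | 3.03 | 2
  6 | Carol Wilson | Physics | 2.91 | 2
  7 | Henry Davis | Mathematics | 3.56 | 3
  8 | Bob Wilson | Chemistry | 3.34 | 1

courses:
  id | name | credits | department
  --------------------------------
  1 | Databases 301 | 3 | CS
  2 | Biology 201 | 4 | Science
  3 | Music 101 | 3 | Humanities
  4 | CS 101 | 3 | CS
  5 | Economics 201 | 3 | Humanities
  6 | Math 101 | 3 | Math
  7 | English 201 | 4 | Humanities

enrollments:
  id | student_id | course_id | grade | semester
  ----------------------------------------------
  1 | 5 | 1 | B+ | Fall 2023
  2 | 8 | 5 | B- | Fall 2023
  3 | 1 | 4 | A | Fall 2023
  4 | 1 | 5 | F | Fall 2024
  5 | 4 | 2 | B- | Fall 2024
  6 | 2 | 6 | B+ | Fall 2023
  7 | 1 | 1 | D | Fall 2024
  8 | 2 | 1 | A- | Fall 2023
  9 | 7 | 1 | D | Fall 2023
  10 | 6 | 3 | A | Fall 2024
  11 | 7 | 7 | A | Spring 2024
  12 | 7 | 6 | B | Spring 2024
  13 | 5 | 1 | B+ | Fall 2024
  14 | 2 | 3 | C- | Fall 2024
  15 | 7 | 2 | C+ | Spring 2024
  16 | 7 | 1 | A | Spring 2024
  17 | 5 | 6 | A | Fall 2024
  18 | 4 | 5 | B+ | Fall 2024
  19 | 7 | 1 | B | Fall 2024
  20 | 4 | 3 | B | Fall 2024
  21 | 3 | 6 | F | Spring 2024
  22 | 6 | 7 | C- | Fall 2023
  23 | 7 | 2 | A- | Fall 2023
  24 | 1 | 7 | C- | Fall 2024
SELECT p.name, COUNT(*) AS n FROM enrollments c JOIN courses p ON c.course_id = p.id GROUP BY p.id, p.name HAVING COUNT(*) >= 3

Execution result:
name | n
Databases 301 | 7
Biology 201 | 3
Music 101 | 3
Economics 201 | 3
Math 101 | 4
English 201 | 3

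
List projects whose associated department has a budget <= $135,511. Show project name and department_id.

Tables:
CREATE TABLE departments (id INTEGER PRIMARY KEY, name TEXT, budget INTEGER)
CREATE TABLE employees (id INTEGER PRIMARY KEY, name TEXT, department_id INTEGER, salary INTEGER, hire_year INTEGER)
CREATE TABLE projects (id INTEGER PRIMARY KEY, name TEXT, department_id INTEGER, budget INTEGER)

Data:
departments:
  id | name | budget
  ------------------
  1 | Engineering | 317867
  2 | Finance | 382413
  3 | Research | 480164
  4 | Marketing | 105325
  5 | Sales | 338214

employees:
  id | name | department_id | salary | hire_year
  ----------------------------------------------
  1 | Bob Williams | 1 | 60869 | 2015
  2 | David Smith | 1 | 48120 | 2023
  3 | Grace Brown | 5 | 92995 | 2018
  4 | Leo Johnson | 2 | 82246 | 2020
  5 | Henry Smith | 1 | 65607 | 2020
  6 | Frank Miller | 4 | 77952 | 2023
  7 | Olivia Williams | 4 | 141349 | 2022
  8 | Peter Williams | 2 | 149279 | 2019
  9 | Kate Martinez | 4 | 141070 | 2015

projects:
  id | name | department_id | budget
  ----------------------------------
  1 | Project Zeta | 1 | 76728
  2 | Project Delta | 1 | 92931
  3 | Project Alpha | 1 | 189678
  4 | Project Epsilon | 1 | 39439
SELECT name, department_id FROM projects WHERE department_id IN (SELECT id FROM departments WHERE budget <= 135511)

Execution result:
(no rows)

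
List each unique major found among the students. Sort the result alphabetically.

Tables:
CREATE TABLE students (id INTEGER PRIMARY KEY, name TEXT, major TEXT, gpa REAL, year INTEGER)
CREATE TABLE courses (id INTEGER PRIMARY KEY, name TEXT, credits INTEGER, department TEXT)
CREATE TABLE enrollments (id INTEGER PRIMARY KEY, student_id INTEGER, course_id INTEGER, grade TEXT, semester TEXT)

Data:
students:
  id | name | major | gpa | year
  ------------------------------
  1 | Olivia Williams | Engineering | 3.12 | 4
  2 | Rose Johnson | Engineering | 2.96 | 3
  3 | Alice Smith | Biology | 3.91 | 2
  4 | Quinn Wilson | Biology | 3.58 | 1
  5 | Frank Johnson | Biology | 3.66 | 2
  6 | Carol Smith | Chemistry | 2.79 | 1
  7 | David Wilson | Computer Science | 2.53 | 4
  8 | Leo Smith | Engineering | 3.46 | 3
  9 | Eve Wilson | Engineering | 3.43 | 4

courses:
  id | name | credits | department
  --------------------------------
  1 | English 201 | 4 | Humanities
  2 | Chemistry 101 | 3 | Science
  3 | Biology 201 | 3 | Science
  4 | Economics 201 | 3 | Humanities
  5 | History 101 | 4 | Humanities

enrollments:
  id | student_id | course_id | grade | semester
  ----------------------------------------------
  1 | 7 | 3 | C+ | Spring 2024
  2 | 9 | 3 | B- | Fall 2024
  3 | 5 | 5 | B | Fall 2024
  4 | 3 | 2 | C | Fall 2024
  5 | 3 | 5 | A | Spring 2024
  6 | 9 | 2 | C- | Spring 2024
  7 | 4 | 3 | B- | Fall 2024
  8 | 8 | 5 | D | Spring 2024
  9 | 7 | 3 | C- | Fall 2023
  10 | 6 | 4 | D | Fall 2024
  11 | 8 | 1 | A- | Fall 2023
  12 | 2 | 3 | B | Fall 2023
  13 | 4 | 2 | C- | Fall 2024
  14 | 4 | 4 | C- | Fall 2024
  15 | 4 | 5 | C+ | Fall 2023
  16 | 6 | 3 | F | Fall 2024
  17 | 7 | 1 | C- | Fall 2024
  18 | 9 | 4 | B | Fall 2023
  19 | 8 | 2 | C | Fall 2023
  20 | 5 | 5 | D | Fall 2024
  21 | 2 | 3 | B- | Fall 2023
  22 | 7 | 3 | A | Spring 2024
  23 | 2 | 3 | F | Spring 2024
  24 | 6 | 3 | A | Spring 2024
SELECT DISTINCT major FROM students ORDER BY major

Execution result:
major
Biology
Chemistry
Computer Science
Engineering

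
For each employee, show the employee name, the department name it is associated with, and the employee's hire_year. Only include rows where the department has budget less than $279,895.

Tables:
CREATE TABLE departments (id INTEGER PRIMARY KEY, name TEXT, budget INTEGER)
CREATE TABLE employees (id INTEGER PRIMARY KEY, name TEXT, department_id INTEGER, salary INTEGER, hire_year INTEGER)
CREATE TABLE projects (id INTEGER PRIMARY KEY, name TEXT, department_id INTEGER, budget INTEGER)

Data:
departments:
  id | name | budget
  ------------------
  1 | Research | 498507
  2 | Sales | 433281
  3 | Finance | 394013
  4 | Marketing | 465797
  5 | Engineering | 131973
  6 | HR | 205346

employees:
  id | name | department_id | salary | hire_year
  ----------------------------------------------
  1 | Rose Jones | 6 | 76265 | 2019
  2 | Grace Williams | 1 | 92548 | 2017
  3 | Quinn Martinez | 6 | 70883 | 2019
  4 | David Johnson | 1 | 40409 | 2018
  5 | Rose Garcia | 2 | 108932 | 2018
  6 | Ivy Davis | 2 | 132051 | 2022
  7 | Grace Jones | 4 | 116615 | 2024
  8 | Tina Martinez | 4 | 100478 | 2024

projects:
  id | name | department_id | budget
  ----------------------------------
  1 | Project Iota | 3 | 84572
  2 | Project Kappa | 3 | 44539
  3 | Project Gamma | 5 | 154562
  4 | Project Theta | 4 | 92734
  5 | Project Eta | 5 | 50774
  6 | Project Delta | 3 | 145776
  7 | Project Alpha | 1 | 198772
SELECT c.name, p.name AS department, c.hire_year FROM employees c JOIN departments p ON c.department_id = p.id WHERE p.budget < 279895

Execution result:
name | department | hire_year
Rose Jones | HR | 2019
Quinn Martinez | HR | 2019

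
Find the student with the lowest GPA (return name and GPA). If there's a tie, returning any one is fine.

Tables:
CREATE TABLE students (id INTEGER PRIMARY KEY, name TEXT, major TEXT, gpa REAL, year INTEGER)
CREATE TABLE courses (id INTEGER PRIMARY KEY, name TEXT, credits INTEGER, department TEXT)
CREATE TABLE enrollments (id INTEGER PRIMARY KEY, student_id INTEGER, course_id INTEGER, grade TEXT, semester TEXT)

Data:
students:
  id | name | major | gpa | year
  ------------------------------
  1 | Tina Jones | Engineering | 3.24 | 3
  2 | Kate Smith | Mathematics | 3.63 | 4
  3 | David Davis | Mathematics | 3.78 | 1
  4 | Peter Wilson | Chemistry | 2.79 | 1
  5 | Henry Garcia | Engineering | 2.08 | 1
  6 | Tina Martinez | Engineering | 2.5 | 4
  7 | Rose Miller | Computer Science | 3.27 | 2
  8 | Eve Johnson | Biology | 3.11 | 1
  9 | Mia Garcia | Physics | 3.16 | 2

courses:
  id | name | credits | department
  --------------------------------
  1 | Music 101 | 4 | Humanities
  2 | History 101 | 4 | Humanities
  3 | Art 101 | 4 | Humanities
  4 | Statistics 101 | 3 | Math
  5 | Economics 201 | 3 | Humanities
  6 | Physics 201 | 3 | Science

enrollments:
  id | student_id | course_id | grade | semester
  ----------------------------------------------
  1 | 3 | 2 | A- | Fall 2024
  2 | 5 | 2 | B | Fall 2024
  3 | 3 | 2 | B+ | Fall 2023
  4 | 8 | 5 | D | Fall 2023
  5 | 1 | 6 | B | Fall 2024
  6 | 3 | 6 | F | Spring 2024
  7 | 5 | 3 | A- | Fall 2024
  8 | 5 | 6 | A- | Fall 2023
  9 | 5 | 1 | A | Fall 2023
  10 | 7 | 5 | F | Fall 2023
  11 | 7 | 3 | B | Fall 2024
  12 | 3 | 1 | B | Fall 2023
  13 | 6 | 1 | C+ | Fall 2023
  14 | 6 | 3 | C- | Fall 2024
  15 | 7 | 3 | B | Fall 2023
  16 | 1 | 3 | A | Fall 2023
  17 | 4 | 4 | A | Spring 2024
SELECT name, gpa FROM students ORDER BY gpa ASC LIMIT 1

Execution result:
name | gpa
Henry Garcia | 2.08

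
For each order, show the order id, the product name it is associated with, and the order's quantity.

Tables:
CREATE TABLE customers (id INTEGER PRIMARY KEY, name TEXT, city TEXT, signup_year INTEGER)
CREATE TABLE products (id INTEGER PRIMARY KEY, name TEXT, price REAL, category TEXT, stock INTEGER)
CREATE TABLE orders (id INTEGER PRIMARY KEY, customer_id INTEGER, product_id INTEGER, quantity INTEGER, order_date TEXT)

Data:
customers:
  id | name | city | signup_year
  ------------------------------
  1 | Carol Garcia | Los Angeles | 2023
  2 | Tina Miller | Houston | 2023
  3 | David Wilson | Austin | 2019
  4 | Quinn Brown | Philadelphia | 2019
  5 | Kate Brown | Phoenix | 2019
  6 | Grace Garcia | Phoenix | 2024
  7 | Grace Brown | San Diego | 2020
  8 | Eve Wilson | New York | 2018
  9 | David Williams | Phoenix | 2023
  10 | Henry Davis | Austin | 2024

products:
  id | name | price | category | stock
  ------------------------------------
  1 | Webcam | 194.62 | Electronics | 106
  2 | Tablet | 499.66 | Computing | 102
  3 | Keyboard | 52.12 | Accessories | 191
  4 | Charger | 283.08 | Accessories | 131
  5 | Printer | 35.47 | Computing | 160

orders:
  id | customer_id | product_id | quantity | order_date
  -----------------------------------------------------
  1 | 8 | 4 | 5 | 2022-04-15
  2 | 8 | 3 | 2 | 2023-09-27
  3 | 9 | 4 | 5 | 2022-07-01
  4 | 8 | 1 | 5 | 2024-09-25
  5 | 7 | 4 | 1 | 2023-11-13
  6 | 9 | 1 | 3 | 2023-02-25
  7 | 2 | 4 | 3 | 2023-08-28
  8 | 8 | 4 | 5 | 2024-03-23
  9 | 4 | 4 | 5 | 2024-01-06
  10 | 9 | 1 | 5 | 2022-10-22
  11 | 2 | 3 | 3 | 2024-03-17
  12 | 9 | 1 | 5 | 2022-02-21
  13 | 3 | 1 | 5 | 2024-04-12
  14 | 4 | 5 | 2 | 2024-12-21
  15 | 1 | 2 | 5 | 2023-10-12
SELECT c.id, p.name AS product, c.quantity FROM orders c JOIN products p ON c.product_id = p.id

Execution result:
id | product | quantity
1 | Charger | 5
2 | Keyboard | 2
3 | Charger | 5
4 | Webcam | 5
5 | Charger | 1
6 | Webcam | 3
7 | Charger | 3
8 | Charger | 5
9 | Charger | 5
10 | Webcam | 5
11 | Keyboard | 3
12 | Webcam | 5
13 | Webcam | 5
14 | Printer | 2
15 | Tablet | 5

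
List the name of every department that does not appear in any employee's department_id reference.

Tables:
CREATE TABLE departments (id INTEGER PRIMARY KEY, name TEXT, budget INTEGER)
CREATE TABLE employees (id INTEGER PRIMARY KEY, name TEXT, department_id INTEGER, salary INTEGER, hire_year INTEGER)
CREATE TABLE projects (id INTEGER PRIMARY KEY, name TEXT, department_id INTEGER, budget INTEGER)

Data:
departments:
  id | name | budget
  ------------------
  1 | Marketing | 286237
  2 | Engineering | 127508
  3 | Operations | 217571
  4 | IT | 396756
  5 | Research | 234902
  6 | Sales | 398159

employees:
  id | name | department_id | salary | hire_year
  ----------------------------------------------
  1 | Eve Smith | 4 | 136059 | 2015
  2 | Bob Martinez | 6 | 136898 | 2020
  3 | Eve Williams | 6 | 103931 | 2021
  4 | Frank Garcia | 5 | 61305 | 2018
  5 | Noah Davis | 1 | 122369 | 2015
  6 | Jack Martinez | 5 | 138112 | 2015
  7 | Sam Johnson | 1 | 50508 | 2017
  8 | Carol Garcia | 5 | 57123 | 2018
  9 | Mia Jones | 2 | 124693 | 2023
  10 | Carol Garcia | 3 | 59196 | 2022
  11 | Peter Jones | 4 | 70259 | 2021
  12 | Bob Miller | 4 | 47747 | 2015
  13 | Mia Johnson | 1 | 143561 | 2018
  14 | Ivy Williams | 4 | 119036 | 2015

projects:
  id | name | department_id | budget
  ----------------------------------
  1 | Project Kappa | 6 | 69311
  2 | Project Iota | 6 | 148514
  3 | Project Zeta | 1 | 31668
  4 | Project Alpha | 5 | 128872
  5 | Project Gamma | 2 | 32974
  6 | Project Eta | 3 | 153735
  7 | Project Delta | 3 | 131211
SELECT p.name FROM departments p LEFT JOIN employees c ON c.department_id = p.id WHERE c.id IS NULL

Execution result:
(no rows)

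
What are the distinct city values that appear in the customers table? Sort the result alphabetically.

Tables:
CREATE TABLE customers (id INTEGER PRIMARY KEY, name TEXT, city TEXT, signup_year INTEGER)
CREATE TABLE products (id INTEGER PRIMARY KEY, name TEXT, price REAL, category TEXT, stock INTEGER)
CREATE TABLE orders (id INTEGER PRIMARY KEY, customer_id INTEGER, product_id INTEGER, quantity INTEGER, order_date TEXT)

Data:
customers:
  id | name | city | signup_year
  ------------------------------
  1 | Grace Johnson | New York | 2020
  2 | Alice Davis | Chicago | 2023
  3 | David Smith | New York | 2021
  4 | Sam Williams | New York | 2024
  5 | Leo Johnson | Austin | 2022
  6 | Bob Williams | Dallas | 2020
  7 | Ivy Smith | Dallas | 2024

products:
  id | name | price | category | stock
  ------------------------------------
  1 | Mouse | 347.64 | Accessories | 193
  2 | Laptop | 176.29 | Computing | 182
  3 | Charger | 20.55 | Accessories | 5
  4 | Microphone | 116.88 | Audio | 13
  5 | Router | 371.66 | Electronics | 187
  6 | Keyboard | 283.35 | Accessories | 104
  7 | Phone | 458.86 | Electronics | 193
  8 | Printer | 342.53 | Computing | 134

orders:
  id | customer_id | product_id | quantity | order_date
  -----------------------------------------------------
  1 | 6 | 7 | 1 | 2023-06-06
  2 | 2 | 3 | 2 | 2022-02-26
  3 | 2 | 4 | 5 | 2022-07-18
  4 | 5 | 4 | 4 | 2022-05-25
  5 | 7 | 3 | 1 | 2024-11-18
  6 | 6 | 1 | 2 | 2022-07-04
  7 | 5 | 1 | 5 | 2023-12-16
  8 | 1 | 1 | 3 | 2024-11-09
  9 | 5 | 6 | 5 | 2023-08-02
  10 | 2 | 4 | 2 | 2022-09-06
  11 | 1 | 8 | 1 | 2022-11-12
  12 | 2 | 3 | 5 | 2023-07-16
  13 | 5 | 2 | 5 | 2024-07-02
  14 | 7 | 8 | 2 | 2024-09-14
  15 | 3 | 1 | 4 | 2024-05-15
SELECT DISTINCT city FROM customers ORDER BY city

Execution result:
city
Austin
Chicago
Dallas
New York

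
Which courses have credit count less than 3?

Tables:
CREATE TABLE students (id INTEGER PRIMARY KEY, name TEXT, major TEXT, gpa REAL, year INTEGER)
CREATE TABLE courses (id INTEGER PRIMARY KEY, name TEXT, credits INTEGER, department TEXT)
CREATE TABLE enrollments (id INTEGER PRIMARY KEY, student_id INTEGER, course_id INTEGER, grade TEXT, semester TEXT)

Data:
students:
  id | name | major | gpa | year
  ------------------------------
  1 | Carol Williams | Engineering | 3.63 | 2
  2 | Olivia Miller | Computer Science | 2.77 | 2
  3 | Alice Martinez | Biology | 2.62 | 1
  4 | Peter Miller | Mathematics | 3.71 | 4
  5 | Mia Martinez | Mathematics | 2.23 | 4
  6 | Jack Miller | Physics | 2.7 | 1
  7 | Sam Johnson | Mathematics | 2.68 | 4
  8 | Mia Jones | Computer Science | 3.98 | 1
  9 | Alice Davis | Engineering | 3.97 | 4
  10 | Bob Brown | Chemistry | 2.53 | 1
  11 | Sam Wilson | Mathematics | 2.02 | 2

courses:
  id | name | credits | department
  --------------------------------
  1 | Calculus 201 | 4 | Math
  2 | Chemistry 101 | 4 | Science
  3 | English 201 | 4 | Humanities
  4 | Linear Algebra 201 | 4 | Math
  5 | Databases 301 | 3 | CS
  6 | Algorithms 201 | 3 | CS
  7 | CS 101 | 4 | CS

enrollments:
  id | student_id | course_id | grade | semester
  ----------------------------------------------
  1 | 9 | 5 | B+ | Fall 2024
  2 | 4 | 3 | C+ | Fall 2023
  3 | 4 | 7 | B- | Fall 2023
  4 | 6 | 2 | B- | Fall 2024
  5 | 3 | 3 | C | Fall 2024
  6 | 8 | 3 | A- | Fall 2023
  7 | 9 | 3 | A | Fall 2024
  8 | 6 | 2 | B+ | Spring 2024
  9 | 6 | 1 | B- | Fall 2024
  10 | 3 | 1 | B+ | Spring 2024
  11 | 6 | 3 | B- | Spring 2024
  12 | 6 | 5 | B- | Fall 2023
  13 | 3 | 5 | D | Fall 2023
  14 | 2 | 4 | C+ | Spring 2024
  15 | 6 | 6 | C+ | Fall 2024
SELECT name, credits FROM courses WHERE credits < 3

Execution result:
(no rows)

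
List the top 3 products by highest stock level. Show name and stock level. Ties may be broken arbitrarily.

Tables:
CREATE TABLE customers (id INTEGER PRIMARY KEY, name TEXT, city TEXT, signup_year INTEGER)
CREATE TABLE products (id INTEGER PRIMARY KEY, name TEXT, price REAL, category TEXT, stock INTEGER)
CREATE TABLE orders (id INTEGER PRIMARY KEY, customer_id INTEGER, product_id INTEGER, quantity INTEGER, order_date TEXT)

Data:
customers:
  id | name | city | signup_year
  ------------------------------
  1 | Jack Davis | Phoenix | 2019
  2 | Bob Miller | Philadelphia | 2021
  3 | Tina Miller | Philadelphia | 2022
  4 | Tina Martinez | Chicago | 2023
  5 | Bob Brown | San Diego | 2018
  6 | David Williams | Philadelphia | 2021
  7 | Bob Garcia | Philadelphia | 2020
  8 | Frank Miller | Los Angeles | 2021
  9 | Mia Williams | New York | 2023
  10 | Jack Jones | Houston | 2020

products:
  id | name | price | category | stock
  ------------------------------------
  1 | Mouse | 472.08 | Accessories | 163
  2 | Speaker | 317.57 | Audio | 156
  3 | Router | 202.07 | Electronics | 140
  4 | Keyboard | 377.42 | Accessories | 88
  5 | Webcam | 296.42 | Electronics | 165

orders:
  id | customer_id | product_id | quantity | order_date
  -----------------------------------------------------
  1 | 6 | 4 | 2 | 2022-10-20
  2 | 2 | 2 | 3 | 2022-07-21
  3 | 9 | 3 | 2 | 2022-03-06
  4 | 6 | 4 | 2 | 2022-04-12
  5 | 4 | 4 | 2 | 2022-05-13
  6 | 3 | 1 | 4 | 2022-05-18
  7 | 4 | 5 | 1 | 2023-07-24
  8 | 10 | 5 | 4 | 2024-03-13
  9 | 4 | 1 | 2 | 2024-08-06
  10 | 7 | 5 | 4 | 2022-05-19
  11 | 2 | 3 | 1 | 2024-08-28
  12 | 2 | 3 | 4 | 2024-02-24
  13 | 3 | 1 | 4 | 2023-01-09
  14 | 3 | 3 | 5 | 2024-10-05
SELECT name, stock FROM products ORDER BY stock DESC LIMIT 3

Execution result:
name | stock
Webcam | 165
Mouse | 163
Speaker | 156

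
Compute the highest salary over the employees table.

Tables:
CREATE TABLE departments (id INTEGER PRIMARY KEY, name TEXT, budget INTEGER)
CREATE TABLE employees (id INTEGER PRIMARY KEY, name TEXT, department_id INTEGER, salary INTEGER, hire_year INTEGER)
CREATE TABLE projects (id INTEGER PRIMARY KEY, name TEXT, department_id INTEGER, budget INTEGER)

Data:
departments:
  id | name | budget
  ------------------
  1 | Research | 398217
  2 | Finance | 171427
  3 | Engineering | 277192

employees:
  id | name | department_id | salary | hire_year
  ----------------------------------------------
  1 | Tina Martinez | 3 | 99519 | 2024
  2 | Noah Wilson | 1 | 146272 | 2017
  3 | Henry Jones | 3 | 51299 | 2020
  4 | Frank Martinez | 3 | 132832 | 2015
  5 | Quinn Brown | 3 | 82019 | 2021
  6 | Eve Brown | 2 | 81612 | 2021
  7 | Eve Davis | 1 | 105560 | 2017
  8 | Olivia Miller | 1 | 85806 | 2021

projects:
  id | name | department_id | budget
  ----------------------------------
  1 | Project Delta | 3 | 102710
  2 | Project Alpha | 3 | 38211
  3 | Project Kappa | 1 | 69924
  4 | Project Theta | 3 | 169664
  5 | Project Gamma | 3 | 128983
SELECT MAX(salary) FROM employees

Execution result:
146272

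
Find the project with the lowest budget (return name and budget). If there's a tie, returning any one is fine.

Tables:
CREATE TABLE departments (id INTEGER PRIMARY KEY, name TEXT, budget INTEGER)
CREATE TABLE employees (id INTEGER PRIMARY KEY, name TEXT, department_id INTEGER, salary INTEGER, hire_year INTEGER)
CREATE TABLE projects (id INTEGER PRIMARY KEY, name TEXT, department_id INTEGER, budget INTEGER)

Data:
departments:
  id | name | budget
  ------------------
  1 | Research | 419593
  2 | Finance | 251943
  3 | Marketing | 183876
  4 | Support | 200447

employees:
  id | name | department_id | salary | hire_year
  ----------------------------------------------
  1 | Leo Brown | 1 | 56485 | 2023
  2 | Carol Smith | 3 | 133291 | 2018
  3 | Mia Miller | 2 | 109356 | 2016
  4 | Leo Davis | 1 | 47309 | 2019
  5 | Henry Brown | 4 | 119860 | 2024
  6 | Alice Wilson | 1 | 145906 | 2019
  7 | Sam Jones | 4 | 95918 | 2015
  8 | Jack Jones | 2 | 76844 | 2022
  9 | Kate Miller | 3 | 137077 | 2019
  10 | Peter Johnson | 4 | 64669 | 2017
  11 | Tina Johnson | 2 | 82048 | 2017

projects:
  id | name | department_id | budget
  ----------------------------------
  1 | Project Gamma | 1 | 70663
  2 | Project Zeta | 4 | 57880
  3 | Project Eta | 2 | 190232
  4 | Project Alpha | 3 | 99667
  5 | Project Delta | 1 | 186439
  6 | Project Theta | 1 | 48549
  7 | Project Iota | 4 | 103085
SELECT name, budget FROM projects ORDER BY budget ASC LIMIT 1

Execution result:
name | budget
Project Theta | 48549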